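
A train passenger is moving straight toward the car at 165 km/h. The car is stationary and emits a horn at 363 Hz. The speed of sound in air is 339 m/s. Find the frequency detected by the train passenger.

165 km/h = 45.83 m/s.
Only the observer moves, toward the source, so f' = f · (v + v_o)/v.
f' = 363 × (339 + 45.83)/339 = 363 × 384.83/339 ≈ 412 Hz.

412 Hz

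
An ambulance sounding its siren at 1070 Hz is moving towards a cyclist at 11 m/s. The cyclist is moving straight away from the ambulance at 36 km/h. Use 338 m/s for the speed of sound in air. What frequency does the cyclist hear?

36 km/h = 10 m/s.
General Doppler shift: f' = f · (v − v_o)/(v − v_s).
f' = 1070 × (338 − 10)/(338 − 11) = 1070 × 328/327 ≈ 1073 Hz.

1073 Hz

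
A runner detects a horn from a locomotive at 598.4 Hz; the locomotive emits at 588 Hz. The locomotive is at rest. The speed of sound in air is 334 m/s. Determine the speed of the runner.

5.9 m/s

f' > f, so the runner is approaching.
f' = f · (v + v_o)/v ⇒ v_o = v · |f'/f − 1|.
v_o = 334 × |598.4/588 − 1| = 334 × 0.01769 ≈ 5.9 m/s.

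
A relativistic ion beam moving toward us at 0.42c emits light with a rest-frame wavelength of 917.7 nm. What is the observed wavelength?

586.5 nm

Relativistic Doppler for wavelength: λ' = λ₀ · √((1 − β)/(1 + β)).
λ' = 917.7 × √(0.5800/1.4200) = 917.7 × 0.63910 ≈ 586.5 nm.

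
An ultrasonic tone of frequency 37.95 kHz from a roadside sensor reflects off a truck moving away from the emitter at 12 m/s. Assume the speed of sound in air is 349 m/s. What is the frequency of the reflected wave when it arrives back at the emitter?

The truck first receives the wave as a moving observer: f₁ = f₀ · (v − u)/v = 37.95 × (349 − 12)/349 ≈ 36.6 kHz.
The reflection then acts as a moving source: f₂ = f₁ · v/(v + u) ≈ 35.4 kHz.
Equivalently f₂ = f₀ · (v − u)/(v + u).

35.4 kHz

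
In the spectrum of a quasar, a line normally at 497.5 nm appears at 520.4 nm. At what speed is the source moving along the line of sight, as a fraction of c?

λ'/λ₀ = 1.0460 > 1 (redshift), so the source is receding.
λ'/λ₀ = √((1 + β)/(1 − β)) for a receding source ⇒ β = (r² − 1)/(r² + 1) with r = λ'/λ₀.
β = (1.0942 − 1)/(1.0942 + 1) ≈ 0.045.

0.045c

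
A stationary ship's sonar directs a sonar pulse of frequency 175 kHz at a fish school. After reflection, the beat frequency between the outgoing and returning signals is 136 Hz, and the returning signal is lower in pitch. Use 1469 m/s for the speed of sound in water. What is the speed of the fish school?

0.57 m/s

Double Doppler shift off a moving reflector: f₂ = f₀ · (v + u)/(v − u) (u > 0 toward emitter).
Returning signal is lower, so f₂ = f₀ − Δf = 175000 − 136 = 174864 Hz.
Rearranging, u = v · (f₂ − f₀)/(f₂ + f₀) = 1469 × -136/349864 ≈ -0.57 m/s.
So the fish school is moving at 0.57 m/s away from the emitter.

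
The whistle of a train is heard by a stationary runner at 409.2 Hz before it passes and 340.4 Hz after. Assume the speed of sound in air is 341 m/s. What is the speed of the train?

31 m/s

f₁/f₂ = (v + v_s)/(v − v_s), so v_s = v · (f₁ − f₂)/(f₁ + f₂).
v_s = 341 × (409.2 − 340.4)/(409.2 + 340.4) = 341 × 68.8/749.6 ≈ 31 m/s.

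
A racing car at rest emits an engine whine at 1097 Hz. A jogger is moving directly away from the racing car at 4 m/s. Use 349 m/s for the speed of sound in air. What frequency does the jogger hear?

Only the observer moves, away from the source, so f' = f · (v − v_o)/v.
f' = 1097 × (349 − 4)/349 = 1097 × 345/349 ≈ 1084 Hz.

1084 Hz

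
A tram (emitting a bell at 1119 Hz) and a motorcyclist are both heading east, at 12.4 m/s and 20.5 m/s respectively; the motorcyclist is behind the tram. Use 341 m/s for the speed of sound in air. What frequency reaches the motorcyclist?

The motorcyclist is behind, so the tram is moving away from it while the motorcyclist is moving toward the tram.
General Doppler shift: f' = f · (v + v_o)/(v + v_s).
f' = 1119 × (341 + 20.5)/(341 + 12.4) = 1119 × 361.5/353.4 ≈ 1145 Hz.

1145 Hz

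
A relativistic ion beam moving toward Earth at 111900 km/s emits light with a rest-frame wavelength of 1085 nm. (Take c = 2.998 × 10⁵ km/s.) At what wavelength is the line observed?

β = v/c = 111900/299800 = 0.3732.
Relativistic Doppler for wavelength: λ' = λ₀ · √((1 − β)/(1 + β)).
λ' = 1085 × √(0.6268/1.3732) = 1085 × 0.67557 ≈ 733.0 nm.

733.0 nm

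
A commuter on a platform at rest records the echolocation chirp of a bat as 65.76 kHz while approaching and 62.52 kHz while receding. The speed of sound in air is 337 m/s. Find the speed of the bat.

f₁/f₂ = (v + v_s)/(v − v_s), so v_s = v · (f₁ − f₂)/(f₁ + f₂).
v_s = 337 × (65.76 − 62.52)/(65.76 + 62.52) = 337 × 3.24/128.28 ≈ 8.5 m/s.

8.5 m/s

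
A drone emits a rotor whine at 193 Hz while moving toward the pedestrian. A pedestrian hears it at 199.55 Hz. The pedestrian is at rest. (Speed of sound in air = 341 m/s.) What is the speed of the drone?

f' = f · v/(v − v_s) ⇒ v_s = v · |1 − f/f'|.
v_s = 341 × |1 − 193/199.55| = 341 × 0.03282 ≈ 11.2 m/s.

11.2 m/s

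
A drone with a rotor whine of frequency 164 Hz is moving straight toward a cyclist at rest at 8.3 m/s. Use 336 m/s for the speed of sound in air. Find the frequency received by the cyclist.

168 Hz

With the source moving toward a stationary observer, f' = f · v/(v − v_s).
f' = 164 × 336/(336 − 8.3) = 164 × 336/327.7 ≈ 168 Hz.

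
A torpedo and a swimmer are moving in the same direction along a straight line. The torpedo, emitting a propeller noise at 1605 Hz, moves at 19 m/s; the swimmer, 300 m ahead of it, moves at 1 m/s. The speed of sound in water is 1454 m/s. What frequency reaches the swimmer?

The swimmer is ahead, so the torpedo is moving toward it while the swimmer is moving away from the torpedo.
General Doppler shift: f' = f · (v − v_o)/(v − v_s).
f' = 1605 × (1454 − 1)/(1454 − 19) = 1605 × 1453/1435 ≈ 1625 Hz.

1625 Hz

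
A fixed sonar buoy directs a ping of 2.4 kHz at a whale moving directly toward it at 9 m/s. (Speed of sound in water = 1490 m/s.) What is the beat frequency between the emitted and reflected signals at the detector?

29.2 Hz

The whale first receives the wave as a moving observer: f₁ = f₀ · (v + u)/v = 2.4 × (1490 + 9)/1490 ≈ 2.4145 kHz.
On reflection it acts as a source moving toward the stationary detector: f₂ = f₁ · v/(v − u) = 2.4145 × 1490/1481 ≈ 2.4292 kHz.
Beat frequency (with f₀ = 2400 Hz): |f₂ − f₀| = 2u·f₀/(v − u) = 2 × 9 × 2400/1481 ≈ 29.2 Hz.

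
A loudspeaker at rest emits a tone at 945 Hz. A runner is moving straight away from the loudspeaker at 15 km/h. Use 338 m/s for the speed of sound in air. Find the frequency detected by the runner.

15 km/h = 4.167 m/s.
Moving observer, stationary source: f' = f · (v − v_o)/v.
f' = 945 × (338 − 4.167)/338 = 945 × 333.83/338 ≈ 933 Hz.

933 Hz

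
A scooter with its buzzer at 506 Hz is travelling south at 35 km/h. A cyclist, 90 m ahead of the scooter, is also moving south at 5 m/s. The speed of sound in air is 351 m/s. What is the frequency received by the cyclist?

513 Hz

35 km/h = 9.722 m/s.
The cyclist is ahead, so the scooter is moving toward it while the cyclist is moving away from the scooter.
General Doppler shift: f' = f · (v − v_o)/(v − v_s).
f' = 506 × (351 − 5)/(351 − 9.722) = 506 × 346/341.28 ≈ 513 Hz.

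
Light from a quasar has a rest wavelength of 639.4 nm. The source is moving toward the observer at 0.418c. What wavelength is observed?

Relativistic Doppler for wavelength: λ' = λ₀ · √((1 − β)/(1 + β)).
λ' = 639.4 × √(0.5820/1.4180) = 639.4 × 0.64065 ≈ 409.6 nm.

409.6 nm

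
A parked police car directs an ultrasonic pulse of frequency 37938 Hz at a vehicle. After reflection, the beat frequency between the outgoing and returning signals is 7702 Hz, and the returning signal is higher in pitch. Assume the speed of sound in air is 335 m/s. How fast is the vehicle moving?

Double Doppler shift off a moving reflector: f₂ = f₀ · (v + u)/(v − u) (u > 0 toward emitter).
Returning signal is higher, so f₂ = f₀ + Δf = 37938 + 7702 = 45640 Hz.
Rearranging, u = v · (f₂ − f₀)/(f₂ + f₀) = 335 × 7702/83578 ≈ 31 m/s.
So the vehicle is moving at 31 m/s toward the emitter.

31 m/s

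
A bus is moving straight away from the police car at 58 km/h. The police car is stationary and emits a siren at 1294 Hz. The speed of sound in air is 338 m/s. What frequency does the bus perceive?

58 km/h = 16.11 m/s.
Moving observer, stationary source: f' = f · (v − v_o)/v.
f' = 1294 × (338 − 16.11)/338 = 1294 × 321.89/338 ≈ 1232 Hz.

1232 Hz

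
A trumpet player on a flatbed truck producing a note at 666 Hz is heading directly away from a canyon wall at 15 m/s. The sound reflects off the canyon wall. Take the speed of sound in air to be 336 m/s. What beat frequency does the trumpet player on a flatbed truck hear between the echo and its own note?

The canyon wall receives the sound from a moving source: f₁ = f₀ · v/(v + v_e) = 666 × 336/351 ≈ 637.5 Hz.
On the return leg the trumpet player on a flatbed truck is a moving observer: f₂ = f₁ · (v − v_e)/v = 637.5 × 321/336 ≈ 609.1 Hz.
Beat against the emitted tone: |f₂ − f₀| = 2v_e·f₀/(v + v_e) = 2 × 15 × 666/351 ≈ 56.9 Hz.

56.9 Hz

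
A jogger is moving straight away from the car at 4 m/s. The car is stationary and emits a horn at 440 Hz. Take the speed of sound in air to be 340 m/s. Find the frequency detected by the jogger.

Only the observer moves, away from the source, so f' = f · (v − v_o)/v.
f' = 440 × (340 − 4)/340 = 440 × 336/340 ≈ 435 Hz.

435 Hz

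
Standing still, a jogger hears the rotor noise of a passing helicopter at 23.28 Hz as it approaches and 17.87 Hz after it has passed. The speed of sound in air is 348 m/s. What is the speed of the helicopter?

f₁/f₂ = (v + v_s)/(v − v_s), so v_s = v · (f₁ − f₂)/(f₁ + f₂).
v_s = 348 × (23.28 − 17.87)/(23.28 + 17.87) = 348 × 5.41/41.15 ≈ 46 m/s.

46 m/s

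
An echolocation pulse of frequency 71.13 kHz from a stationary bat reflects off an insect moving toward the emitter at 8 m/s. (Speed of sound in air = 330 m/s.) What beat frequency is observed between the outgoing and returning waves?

At the insect (a moving observer), f₁ = f₀ · (v + u)/v = 71.13 × 338/330 ≈ 72.85 kHz.
The reflection then acts as a moving source: f₂ = f₁ · v/(v − u) ≈ 74.66 kHz.
Beat frequency (with f₀ = 71130 Hz): |f₂ − f₀| = 2u·f₀/(v − u) = 2 × 8 × 71130/322 ≈ 3534 Hz.

3534 Hz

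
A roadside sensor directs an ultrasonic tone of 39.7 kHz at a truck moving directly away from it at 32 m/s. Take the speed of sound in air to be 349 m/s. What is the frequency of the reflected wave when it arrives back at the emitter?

The truck first receives the wave as a moving observer: f₁ = f₀ · (v − u)/v = 39.7 × (349 − 32)/349 ≈ 36.1 kHz.
On reflection it acts as a source moving away from the stationary detector: f₂ = f₁ · v/(v + u) = 36.1 × 349/381 ≈ 33.0 kHz.
Equivalently f₂ = f₀ · (v − u)/(v + u).

33.0 kHz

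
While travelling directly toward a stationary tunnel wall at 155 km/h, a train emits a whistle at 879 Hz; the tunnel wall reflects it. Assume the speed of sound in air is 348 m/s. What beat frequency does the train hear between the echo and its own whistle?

248 Hz

155 km/h = 43.06 m/s.
The tunnel wall receives the sound from a moving source: f₁ = f₀ · v/(v − v_e) = 879 × 348/304.94 ≈ 1003 Hz.
On the return leg the train is a moving observer: f₂ = f₁ · (v + v_e)/v = 1003 × 391.06/348 ≈ 1127 Hz.
Beat against the emitted tone: |f₂ − f₀| = 2v_e·f₀/(v − v_e) = 2 × 43.06 × 879/304.94 ≈ 248 Hz.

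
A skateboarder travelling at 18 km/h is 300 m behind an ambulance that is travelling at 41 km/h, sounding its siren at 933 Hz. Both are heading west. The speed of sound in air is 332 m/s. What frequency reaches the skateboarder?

916 Hz

41 km/h = 11.39 m/s; 18 km/h = 5 m/s.
The skateboarder is behind, so the ambulance is moving away from it while the skateboarder is moving toward the ambulance.
With source receding and observer approaching, f' = f · (v + v_o)/(v + v_s).
f' = 933 × (332 + 5)/(332 + 11.39) = 933 × 337/343.39 ≈ 916 Hz.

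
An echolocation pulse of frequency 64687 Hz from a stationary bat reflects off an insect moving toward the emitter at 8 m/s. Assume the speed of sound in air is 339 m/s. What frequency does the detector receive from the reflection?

67814 Hz

The insect first receives the wave as a moving observer: f₁ = f₀ · (v + u)/v = 64687 × (339 + 8)/339 ≈ 66214 Hz.
On reflection it acts as a source moving toward the stationary detector: f₂ = f₁ · v/(v − u) = 66214 × 339/331 ≈ 67814 Hz.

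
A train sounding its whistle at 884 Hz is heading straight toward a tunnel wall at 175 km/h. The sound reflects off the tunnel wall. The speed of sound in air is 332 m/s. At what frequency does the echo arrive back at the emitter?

175 km/h = 48.61 m/s.
The tunnel wall receives the sound from a moving source: f₁ = f₀ · v/(v − v_e) = 884 × 332/283.39 ≈ 1036 Hz.
On the return leg the train is a moving observer: f₂ = f₁ · (v + v_e)/v = 1036 × 380.61/332 ≈ 1187 Hz.
Equivalently f₂ = f₀ · (v + v_e)/(v − v_e).

1187 Hz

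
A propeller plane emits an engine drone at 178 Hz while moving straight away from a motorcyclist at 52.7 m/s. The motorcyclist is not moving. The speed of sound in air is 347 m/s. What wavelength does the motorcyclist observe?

2.25 m

With the source moving away from a stationary observer, f' = f · v/(v + v_s).
f' = 178 × 347/(347 + 52.7) ≈ 155 Hz.
λ' = v/f' = 347/154.531 ≈ 2.25 m.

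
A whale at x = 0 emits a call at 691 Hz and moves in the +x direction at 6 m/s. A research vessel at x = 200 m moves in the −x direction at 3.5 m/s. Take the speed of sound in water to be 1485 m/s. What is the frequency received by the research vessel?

695 Hz

The observer lies on the +x side, so the source is heading toward the observer and the observer is heading toward the source.
With source approaching and observer approaching, f' = f · (v + v_o)/(v − v_s).
f' = 691 × (1485 + 3.5)/(1485 − 6) = 691 × 1488.5/1479 ≈ 695 Hz.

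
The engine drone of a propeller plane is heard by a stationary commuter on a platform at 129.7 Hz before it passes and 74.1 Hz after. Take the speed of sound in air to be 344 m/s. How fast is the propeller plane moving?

f₁/f₂ = (v + v_s)/(v − v_s), so v_s = v · (f₁ − f₂)/(f₁ + f₂).
v_s = 344 × (129.7 − 74.1)/(129.7 + 74.1) = 344 × 55.6/203.8 ≈ 94 m/s.

94 m/s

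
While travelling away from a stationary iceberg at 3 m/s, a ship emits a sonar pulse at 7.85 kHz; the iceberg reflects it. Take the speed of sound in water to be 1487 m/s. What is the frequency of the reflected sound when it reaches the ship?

7.82 kHz

The iceberg receives the sound from a moving source: f₁ = f₀ · v/(v + v_e) = 7.85 × 1487/1490 ≈ 7.83 kHz.
On the return leg the ship is a moving observer: f₂ = f₁ · (v − v_e)/v = 7.83 × 1484/1487 ≈ 7.82 kHz.
Equivalently f₂ = f₀ · (v − v_e)/(v + v_e).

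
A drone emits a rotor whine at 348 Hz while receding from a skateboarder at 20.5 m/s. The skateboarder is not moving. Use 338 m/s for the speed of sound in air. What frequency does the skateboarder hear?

328 Hz

With the source moving away from a stationary observer, f' = f · v/(v + v_s).
f' = 348 × 338/(338 + 20.5) = 348 × 338/358.5 ≈ 328 Hz.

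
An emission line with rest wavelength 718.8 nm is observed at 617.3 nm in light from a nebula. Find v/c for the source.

λ'/λ₀ = 0.8588 < 1 (blueshift), so the source is approaching.
λ'/λ₀ = √((1 − β)/(1 + β)) for an approaching source ⇒ β = (1 − r²)/(1 + r²) with r = λ'/λ₀.
β = (1 − 0.7375)/(1 + 0.7375) ≈ 0.151.

0.151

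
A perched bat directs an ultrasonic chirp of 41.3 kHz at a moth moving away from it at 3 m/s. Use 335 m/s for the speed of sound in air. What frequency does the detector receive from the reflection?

40.6 kHz

The moth first receives the wave as a moving observer: f₁ = f₀ · (v − u)/v = 41.3 × (335 − 3)/335 ≈ 40.9 kHz.
On reflection it acts as a source moving away from the stationary detector: f₂ = f₁ · v/(v + u) = 40.9 × 335/338 ≈ 40.6 kHz.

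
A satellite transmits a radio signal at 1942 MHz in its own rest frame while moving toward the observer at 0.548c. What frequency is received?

3593.9 MHz

Relativistic Doppler for frequency: f' = f₀ · √((1 + β)/(1 − β)).
f' = 1942 × √(1.5480/0.4520) = 1942 × 1.85062 ≈ 3593.9 MHz.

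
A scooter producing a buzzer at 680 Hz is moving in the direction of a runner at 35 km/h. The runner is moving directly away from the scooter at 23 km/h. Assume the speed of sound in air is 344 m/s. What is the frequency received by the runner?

35 km/h = 9.722 m/s; 23 km/h = 6.389 m/s.
Both move, so f' = f · (v − v_o)/(v − v_s).
f' = 680 × (344 − 6.389)/(344 − 9.722) = 680 × 337.61/334.28 ≈ 687 Hz.

687 Hz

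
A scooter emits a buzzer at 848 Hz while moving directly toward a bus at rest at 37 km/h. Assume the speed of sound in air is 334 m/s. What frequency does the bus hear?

875 Hz

37 km/h = 10.28 m/s.
Only the source moves, toward the listener, so f' = f · v/(v − v_s).
f' = 848 × 334/(334 − 10.28) = 848 × 334/323.7 ≈ 875 Hz.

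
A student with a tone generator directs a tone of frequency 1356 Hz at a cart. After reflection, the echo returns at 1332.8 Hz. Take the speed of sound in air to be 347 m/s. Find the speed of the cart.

2.99 m/s

Double Doppler shift off a moving reflector: f₂ = f₀ · (v + u)/(v − u) (u > 0 toward emitter).
Rearranging, u = v · (f₂ − f₀)/(f₂ + f₀) = 347 × -23.2/2688.8 ≈ -2.99 m/s.
So the cart is moving at 2.99 m/s away from the emitter.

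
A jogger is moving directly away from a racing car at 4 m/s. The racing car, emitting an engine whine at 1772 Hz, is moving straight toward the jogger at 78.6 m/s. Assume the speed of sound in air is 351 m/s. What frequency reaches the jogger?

Both move, so f' = f · (v − v_o)/(v − v_s).
f' = 1772 × (351 − 4)/(351 − 78.6) = 1772 × 347/272.4 ≈ 2257 Hz.

2257 Hz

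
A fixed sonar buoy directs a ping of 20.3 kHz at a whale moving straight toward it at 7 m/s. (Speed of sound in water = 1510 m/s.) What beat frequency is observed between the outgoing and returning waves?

189 Hz

The whale first receives the wave as a moving observer: f₁ = f₀ · (v + u)/v = 20.3 × (1510 + 7)/1510 ≈ 20.3941 kHz.
The reflection then acts as a moving source: f₂ = f₁ · v/(v − u) ≈ 20.4891 kHz.
Beat frequency (with f₀ = 20300 Hz): |f₂ − f₀| = 2u·f₀/(v − u) = 2 × 7 × 20300/1503 ≈ 189 Hz.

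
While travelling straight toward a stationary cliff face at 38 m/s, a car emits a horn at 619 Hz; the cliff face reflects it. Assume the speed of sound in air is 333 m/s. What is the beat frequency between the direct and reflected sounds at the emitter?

159 Hz

The cliff face receives the sound from a moving source: f₁ = f₀ · v/(v − v_e) = 619 × 333/295 ≈ 698.7 Hz.
On the return leg the car is a moving observer: f₂ = f₁ · (v + v_e)/v = 698.7 × 371/333 ≈ 778.5 Hz.
Equivalently f₂ = f₀ · (v + v_e)/(v − v_e).
Beat against the emitted tone: |f₂ − f₀| = 2v_e·f₀/(v − v_e) = 2 × 38 × 619/295 ≈ 159 Hz.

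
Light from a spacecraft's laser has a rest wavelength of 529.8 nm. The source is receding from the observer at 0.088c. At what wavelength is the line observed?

578.7 nm

Relativistic Doppler for wavelength: λ' = λ₀ · √((1 + β)/(1 − β)).
λ' = 529.8 × √(1.0880/0.9120) = 529.8 × 1.09224 ≈ 578.7 nm.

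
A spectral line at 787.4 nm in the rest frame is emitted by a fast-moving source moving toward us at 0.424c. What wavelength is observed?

500.8 nm

Relativistic Doppler for wavelength: λ' = λ₀ · √((1 − β)/(1 + β)).
λ' = 787.4 × √(0.5760/1.4240) = 787.4 × 0.63600 ≈ 500.8 nm.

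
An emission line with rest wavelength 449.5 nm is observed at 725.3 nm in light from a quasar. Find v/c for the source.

0.445c

λ'/λ₀ = 1.6136 > 1 (redshift), so the source is receding.
λ'/λ₀ = √((1 + β)/(1 − β)) for a receding source ⇒ β = (r² − 1)/(r² + 1) with r = λ'/λ₀.
β = (2.6036 − 1)/(2.6036 + 1) ≈ 0.445.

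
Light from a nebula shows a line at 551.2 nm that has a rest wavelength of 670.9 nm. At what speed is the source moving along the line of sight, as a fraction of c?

0.194

λ'/λ₀ = 0.8216 < 1 (blueshift), so the source is approaching.
λ'/λ₀ = √((1 − β)/(1 + β)) for an approaching source ⇒ β = (1 − r²)/(1 + r²) with r = λ'/λ₀.
β = (1 − 0.6750)/(1 + 0.6750) ≈ 0.194.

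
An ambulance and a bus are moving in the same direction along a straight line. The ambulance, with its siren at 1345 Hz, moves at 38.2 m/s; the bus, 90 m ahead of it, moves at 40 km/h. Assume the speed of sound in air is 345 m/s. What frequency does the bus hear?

40 km/h = 11.11 m/s.
The bus is ahead, so the ambulance is moving toward it while the bus is moving away from the ambulance.
Both move, so f' = f · (v − v_o)/(v − v_s).
f' = 1345 × (345 − 11.11)/(345 − 38.2) = 1345 × 333.89/306.8 ≈ 1464 Hz.

1464 Hz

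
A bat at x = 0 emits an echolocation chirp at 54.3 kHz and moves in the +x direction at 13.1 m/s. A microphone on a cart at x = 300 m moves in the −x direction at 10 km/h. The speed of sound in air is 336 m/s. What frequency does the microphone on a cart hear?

57.0 kHz

10 km/h = 2.778 m/s.
The observer lies on the +x side, so the source is heading toward the observer and the observer is heading toward the source.
With source approaching and observer approaching, f' = f · (v + v_o)/(v − v_s).
f' = 54.3 × (336 + 2.778)/(336 − 13.1) = 54.3 × 338.78/322.9 ≈ 57.0 kHz.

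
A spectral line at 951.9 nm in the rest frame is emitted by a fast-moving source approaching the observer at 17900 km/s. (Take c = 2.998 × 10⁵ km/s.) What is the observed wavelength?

β = v/c = 17900/299800 = 0.0597.
Relativistic Doppler for wavelength: λ' = λ₀ · √((1 − β)/(1 + β)).
λ' = 951.9 × √(0.9403/1.0597) = 951.9 × 0.94197 ≈ 896.7 nm.

896.7 nm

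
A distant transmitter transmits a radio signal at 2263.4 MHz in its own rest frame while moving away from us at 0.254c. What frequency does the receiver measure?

1745.7 MHz

Relativistic Doppler for frequency: f' = f₀ · √((1 − β)/(1 + β)).
f' = 2263.4 × √(0.7460/1.2540) = 2263.4 × 0.77130 ≈ 1745.7 MHz.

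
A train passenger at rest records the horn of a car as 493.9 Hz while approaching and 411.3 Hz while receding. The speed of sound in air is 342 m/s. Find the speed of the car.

f₁/f₂ = (v + v_s)/(v − v_s), so v_s = v · (f₁ − f₂)/(f₁ + f₂).
v_s = 342 × (493.9 − 411.3)/(493.9 + 411.3) = 342 × 82.6/905.2 ≈ 31 m/s.

31 m/s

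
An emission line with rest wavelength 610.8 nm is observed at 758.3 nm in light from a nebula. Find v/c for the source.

λ'/λ₀ = 1.2415 > 1 (redshift), so the source is receding.
λ'/λ₀ = √((1 + β)/(1 − β)) for a receding source ⇒ β = (r² − 1)/(r² + 1) with r = λ'/λ₀.
β = (1.5413 − 1)/(1.5413 + 1) ≈ 0.213.

0.213c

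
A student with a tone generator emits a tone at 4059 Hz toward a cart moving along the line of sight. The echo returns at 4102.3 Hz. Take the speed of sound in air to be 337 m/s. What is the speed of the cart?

1.79 m/s

Double Doppler shift off a moving reflector: f₂ = f₀ · (v + u)/(v − u) (u > 0 toward emitter).
Rearranging, u = v · (f₂ − f₀)/(f₂ + f₀) = 337 × 43.3/8161.3 ≈ 1.79 m/s.
So the cart is moving at 1.79 m/s toward the emitter.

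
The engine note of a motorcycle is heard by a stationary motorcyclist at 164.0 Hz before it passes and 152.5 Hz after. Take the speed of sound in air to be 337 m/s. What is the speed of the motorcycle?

f₁/f₂ = (v + v_s)/(v − v_s), so v_s = v · (f₁ − f₂)/(f₁ + f₂).
v_s = 337 × (164.0 − 152.5)/(164.0 + 152.5) = 337 × 11.5/316.5 ≈ 12.2 m/s.

12.2 m/s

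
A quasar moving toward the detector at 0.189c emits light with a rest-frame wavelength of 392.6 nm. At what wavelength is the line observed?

324.2 nm

Relativistic Doppler for wavelength: λ' = λ₀ · √((1 − β)/(1 + β)).
λ' = 392.6 × √(0.8110/1.1890) = 392.6 × 0.82588 ≈ 324.2 nm.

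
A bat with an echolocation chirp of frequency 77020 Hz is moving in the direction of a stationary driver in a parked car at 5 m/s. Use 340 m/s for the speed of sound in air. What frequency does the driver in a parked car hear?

Moving source, stationary observer: f' = f · v/(v − v_s) since the source is approaching.
f' = 77020 × 340/(340 − 5) = 77020 × 340/335 ≈ 78170 Hz.

78170 Hz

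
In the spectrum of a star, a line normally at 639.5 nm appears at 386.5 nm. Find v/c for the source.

λ'/λ₀ = 0.6044 < 1 (blueshift), so the source is approaching.
λ'/λ₀ = √((1 − β)/(1 + β)) for an approaching source ⇒ β = (1 − r²)/(1 + r²) with r = λ'/λ₀.
β = (1 − 0.3653)/(1 + 0.3653) ≈ 0.465.

0.465c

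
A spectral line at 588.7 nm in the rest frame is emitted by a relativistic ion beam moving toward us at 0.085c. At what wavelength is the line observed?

540.6 nm

Relativistic Doppler for wavelength: λ' = λ₀ · √((1 − β)/(1 + β)).
λ' = 588.7 × √(0.9150/1.0850) = 588.7 × 0.91832 ≈ 540.6 nm.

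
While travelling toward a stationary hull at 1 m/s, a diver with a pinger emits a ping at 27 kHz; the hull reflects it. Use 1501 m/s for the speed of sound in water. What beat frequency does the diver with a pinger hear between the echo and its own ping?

36.0 Hz

The hull receives the sound from a moving source: f₁ = f₀ · v/(v − v_e) = 27 × 1501/1500 ≈ 27.0180 kHz.
On the return leg the diver with a pinger is a moving observer: f₂ = f₁ · (v + v_e)/v = 27.0180 × 1502/1501 ≈ 27.0360 kHz.
Equivalently f₂ = f₀ · (v + v_e)/(v − v_e).
Beat against the emitted tone (with f₀ = 27000 Hz): |f₂ − f₀| = 2v_e·f₀/(v − v_e) = 2 × 1 × 27000/1500 ≈ 36.0 Hz.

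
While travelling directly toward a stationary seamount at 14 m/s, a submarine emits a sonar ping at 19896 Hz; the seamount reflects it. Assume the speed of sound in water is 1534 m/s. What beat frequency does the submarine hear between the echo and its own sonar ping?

The seamount receives the sound from a moving source: f₁ = f₀ · v/(v − v_e) = 19896 × 1534/1520 ≈ 20079 Hz.
On the return leg the submarine is a moving observer: f₂ = f₁ · (v + v_e)/v = 20079 × 1548/1534 ≈ 20263 Hz.
Equivalently f₂ = f₀ · (v + v_e)/(v − v_e).
Beat against the emitted tone: |f₂ − f₀| = 2v_e·f₀/(v − v_e) = 2 × 14 × 19896/1520 ≈ 367 Hz.

367 Hz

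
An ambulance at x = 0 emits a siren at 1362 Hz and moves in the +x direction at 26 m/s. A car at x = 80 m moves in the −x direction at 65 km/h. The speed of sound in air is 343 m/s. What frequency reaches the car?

65 km/h = 18.06 m/s.
The observer lies on the +x side, so the source is heading toward the observer and the observer is heading toward the source.
Both move, so f' = f · (v + v_o)/(v − v_s).
f' = 1362 × (343 + 18.06)/(343 − 26) = 1362 × 361.06/317 ≈ 1551 Hz.

1551 Hz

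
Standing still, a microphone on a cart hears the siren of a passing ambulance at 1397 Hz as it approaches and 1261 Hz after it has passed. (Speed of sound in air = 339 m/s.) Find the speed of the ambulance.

17.3 m/s

f₁/f₂ = (v + v_s)/(v − v_s), so v_s = v · (f₁ − f₂)/(f₁ + f₂).
v_s = 339 × (1397 − 1261)/(1397 + 1261) = 339 × 136/2658 ≈ 17.3 m/s.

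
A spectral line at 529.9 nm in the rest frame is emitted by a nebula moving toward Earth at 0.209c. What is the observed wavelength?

Relativistic Doppler for wavelength: λ' = λ₀ · √((1 − β)/(1 + β)).
λ' = 529.9 × √(0.7910/1.2090) = 529.9 × 0.80886 ≈ 428.6 nm.

428.6 nm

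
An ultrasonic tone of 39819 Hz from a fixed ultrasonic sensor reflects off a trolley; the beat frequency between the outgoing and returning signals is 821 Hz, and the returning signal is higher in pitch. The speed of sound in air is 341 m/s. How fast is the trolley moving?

Double Doppler shift off a moving reflector: f₂ = f₀ · (v + u)/(v − u) (u > 0 toward emitter).
Returning signal is higher, so f₂ = f₀ + Δf = 39819 + 821 = 40640 Hz.
Rearranging, u = v · (f₂ − f₀)/(f₂ + f₀) = 341 × 821/80459 ≈ 3.5 m/s.
So the trolley is moving at 3.5 m/s toward the emitter.

3.5 m/s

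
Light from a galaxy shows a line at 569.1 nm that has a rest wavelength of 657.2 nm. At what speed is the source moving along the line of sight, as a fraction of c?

λ'/λ₀ = 0.8659 < 1 (blueshift), so the source is approaching.
λ'/λ₀ = √((1 − β)/(1 + β)) for an approaching source ⇒ β = (1 − r²)/(1 + r²) with r = λ'/λ₀.
β = (1 − 0.7499)/(1 + 0.7499) ≈ 0.143.

0.143c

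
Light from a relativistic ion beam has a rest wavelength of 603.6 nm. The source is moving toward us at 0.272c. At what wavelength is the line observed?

Relativistic Doppler for wavelength: λ' = λ₀ · √((1 − β)/(1 + β)).
λ' = 603.6 × √(0.7280/1.2720) = 603.6 × 0.75652 ≈ 456.6 nm.

456.6 nm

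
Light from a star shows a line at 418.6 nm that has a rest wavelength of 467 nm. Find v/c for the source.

0.109c

λ'/λ₀ = 0.8964 < 1 (blueshift), so the source is approaching.
λ'/λ₀ = √((1 − β)/(1 + β)) for an approaching source ⇒ β = (1 − r²)/(1 + r²) with r = λ'/λ₀.
β = (1 − 0.8035)/(1 + 0.8035) ≈ 0.109.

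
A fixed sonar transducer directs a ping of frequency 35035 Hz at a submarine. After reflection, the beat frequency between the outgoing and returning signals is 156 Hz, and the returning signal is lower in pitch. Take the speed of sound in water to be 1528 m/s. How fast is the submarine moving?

Double Doppler shift off a moving reflector: f₂ = f₀ · (v + u)/(v − u) (u > 0 toward emitter).
Returning signal is lower, so f₂ = f₀ − Δf = 35035 − 156 = 34879 Hz.
Rearranging, u = v · (f₂ − f₀)/(f₂ + f₀) = 1528 × -156/69914 ≈ -3.4 m/s.
So the submarine is moving at 3.4 m/s away from the emitter.

3.4 m/s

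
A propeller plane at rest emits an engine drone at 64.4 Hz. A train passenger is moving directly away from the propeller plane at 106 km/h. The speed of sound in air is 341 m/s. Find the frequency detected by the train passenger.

58.8 Hz

106 km/h = 29.44 m/s.
Moving observer, stationary source: f' = f · (v − v_o)/v.
f' = 64.4 × (341 − 29.44)/341 = 64.4 × 311.56/341 ≈ 58.8 Hz.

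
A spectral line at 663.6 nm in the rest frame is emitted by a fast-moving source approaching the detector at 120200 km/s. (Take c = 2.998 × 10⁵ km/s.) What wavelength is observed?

β = v/c = 120200/299800 = 0.4009.
Relativistic Doppler for wavelength: λ' = λ₀ · √((1 − β)/(1 + β)).
λ' = 663.6 × √(0.5991/1.4009) = 663.6 × 0.65393 ≈ 433.9 nm.

433.9 nm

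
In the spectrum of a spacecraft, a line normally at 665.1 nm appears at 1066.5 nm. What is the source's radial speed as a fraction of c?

0.440

λ'/λ₀ = 1.6035 > 1 (redshift), so the source is receding.
λ'/λ₀ = √((1 + β)/(1 − β)) for a receding source ⇒ β = (r² − 1)/(r² + 1) with r = λ'/λ₀.
β = (2.5713 − 1)/(2.5713 + 1) ≈ 0.440.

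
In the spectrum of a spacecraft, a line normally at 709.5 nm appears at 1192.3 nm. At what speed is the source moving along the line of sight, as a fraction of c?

λ'/λ₀ = 1.6805 > 1 (redshift), so the source is receding.
λ'/λ₀ = √((1 + β)/(1 − β)) for a receding source ⇒ β = (r² − 1)/(r² + 1) with r = λ'/λ₀.
β = (2.8240 − 1)/(2.8240 + 1) ≈ 0.477.

0.477c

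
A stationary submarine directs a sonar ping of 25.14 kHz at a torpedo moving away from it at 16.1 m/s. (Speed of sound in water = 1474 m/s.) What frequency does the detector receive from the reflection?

24.6 kHz

The torpedo first receives the wave as a moving observer: f₁ = f₀ · (v − u)/v = 25.14 × (1474 − 16.1)/1474 ≈ 24.9 kHz.
The reflection then acts as a moving source: f₂ = f₁ · v/(v + u) ≈ 24.6 kHz.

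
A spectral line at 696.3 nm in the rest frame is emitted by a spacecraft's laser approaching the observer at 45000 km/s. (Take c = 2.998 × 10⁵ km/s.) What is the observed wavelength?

598.6 nm

β = v/c = 45000/299800 = 0.1501.
Relativistic Doppler for wavelength: λ' = λ₀ · √((1 − β)/(1 + β)).
λ' = 696.3 × √(0.8499/1.1501) = 696.3 × 0.85964 ≈ 598.6 nm.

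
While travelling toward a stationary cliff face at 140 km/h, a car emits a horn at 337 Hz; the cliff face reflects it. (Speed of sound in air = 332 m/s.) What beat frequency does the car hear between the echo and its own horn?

89 Hz

140 km/h = 38.89 m/s.
The cliff face receives the sound from a moving source: f₁ = f₀ · v/(v − v_e) = 337 × 332/293.11 ≈ 381.7 Hz.
On the return leg the car is a moving observer: f₂ = f₁ · (v + v_e)/v = 381.7 × 370.89/332 ≈ 426.4 Hz.
Beat against the emitted tone: |f₂ − f₀| = 2v_e·f₀/(v − v_e) = 2 × 38.89 × 337/293.11 ≈ 89 Hz.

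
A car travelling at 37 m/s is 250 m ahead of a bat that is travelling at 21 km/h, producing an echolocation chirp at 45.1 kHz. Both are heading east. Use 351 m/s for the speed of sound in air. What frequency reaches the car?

41.0 kHz

21 km/h = 5.833 m/s.
The car is ahead, so the bat is moving toward it while the car is moving away from the bat.
General Doppler shift: f' = f · (v − v_o)/(v − v_s).
f' = 45.1 × (351 − 37)/(351 − 5.833) = 45.1 × 314/345.17 ≈ 41.0 kHz.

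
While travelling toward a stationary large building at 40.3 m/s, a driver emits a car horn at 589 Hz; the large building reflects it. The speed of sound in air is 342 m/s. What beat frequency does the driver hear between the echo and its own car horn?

157 Hz

The large building receives the sound from a moving source: f₁ = f₀ · v/(v − v_e) = 589 × 342/301.7 ≈ 667.7 Hz.
On the return leg the driver is a moving observer: f₂ = f₁ · (v + v_e)/v = 667.7 × 382.3/342 ≈ 746.4 Hz.
Equivalently f₂ = f₀ · (v + v_e)/(v − v_e).
Beat against the emitted tone: |f₂ − f₀| = 2v_e·f₀/(v − v_e) = 2 × 40.3 × 589/301.7 ≈ 157 Hz.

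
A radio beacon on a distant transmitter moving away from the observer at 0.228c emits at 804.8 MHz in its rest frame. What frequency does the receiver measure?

638.1 MHz

Relativistic Doppler for frequency: f' = f₀ · √((1 − β)/(1 + β)).
f' = 804.8 × √(0.7720/1.2280) = 804.8 × 0.79288 ≈ 638.1 MHz.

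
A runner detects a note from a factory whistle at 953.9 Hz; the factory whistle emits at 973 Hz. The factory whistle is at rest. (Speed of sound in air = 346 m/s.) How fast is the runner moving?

f' < f, so the runner is receding.
f' = f · (v − v_o)/v ⇒ v_o = v · |f'/f − 1|.
v_o = 346 × |953.9/973 − 1| = 346 × 0.01963 ≈ 6.8 m/s.

6.8 m/s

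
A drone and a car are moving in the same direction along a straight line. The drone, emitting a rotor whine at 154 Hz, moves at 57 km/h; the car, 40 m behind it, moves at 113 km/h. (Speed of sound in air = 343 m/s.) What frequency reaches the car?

161 Hz

57 km/h = 15.83 m/s; 113 km/h = 31.39 m/s.
The car is behind, so the drone is moving away from it while the car is moving toward the drone.
With source receding and observer approaching, f' = f · (v + v_o)/(v + v_s).
f' = 154 × (343 + 31.39)/(343 + 15.83) = 154 × 374.39/358.83 ≈ 161 Hz.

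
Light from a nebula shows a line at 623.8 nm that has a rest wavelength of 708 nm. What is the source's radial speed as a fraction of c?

λ'/λ₀ = 0.8811 < 1 (blueshift), so the source is approaching.
λ'/λ₀ = √((1 − β)/(1 + β)) for an approaching source ⇒ β = (1 − r²)/(1 + r²) with r = λ'/λ₀.
β = (1 − 0.7763)/(1 + 0.7763) ≈ 0.126.

0.126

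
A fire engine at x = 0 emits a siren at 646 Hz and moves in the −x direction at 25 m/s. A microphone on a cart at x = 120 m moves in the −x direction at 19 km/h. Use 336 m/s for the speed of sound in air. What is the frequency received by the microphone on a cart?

19 km/h = 5.278 m/s.
The observer lies on the +x side, so the source is heading away from the observer and the observer is heading toward the source.
With source receding and observer approaching, f' = f · (v + v_o)/(v + v_s).
f' = 646 × (336 + 5.278)/(336 + 25) = 646 × 341.28/361 ≈ 611 Hz.

611 Hz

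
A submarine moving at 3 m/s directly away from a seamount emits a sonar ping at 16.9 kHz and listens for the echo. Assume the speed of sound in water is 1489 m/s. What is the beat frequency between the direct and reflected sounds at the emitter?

68 Hz

The seamount receives the sound from a moving source: f₁ = f₀ · v/(v + v_e) = 16.9 × 1489/1492 ≈ 16.8660 kHz.
On the return leg the submarine is a moving observer: f₂ = f₁ · (v − v_e)/v = 16.8660 × 1486/1489 ≈ 16.8320 kHz.
Beat against the emitted tone (with f₀ = 16900 Hz): |f₂ − f₀| = 2v_e·f₀/(v + v_e) = 2 × 3 × 16900/1492 ≈ 68 Hz.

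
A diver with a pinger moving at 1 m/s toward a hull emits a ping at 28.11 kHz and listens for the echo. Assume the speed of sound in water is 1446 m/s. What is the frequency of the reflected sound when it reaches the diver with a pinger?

The hull receives the sound from a moving source: f₁ = f₀ · v/(v − v_e) = 28.11 × 1446/1445 ≈ 28.1 kHz.
On the return leg the diver with a pinger is a moving observer: f₂ = f₁ · (v + v_e)/v = 28.1 × 1447/1446 ≈ 28.1 kHz.

28.1 kHz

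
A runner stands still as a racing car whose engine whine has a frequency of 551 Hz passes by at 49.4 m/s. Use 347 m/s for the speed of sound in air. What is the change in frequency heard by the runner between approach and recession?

160 Hz

Approaching: f₁ = f · v/(v − v_s) = 551 × 347/297.6 ≈ 642 Hz.
Receding: f₂ = f · v/(v + v_s) = 551 × 347/396.4 ≈ 482 Hz.
Drop: f₁ − f₂ = 2f·v·v_s/(v² − v_s²) = 2 × 551 × 347 × 49.4/(347² − 49.4²) ≈ 160 Hz.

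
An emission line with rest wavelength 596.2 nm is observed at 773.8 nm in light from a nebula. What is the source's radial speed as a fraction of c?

λ'/λ₀ = 1.2979 > 1 (redshift), so the source is receding.
λ'/λ₀ = √((1 + β)/(1 − β)) for a receding source ⇒ β = (r² − 1)/(r² + 1) with r = λ'/λ₀.
β = (1.6845 − 1)/(1.6845 + 1) ≈ 0.255.

0.255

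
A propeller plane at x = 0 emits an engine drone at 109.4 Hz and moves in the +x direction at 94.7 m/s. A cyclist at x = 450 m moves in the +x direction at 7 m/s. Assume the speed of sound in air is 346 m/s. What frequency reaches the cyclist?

The observer lies on the +x side, so the source is heading toward the observer and the observer is heading away from the source.
With source approaching and observer receding, f' = f · (v − v_o)/(v − v_s).
f' = 109.4 × (346 − 7)/(346 − 94.7) = 109.4 × 339/251.3 ≈ 148 Hz.

148 Hz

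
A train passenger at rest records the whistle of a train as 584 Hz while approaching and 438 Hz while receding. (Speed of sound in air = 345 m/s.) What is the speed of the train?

49 m/s

f₁/f₂ = (v + v_s)/(v − v_s), so v_s = v · (f₁ − f₂)/(f₁ + f₂).
v_s = 345 × (584 − 438)/(584 + 438) = 345 × 146/1022 ≈ 49 m/s.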